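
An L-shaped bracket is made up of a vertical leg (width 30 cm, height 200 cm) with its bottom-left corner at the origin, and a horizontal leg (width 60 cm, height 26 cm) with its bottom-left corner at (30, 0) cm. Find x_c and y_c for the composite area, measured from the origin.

Part | A | x̄ᵢ | ȳᵢ | A·x̄ᵢ | A·ȳᵢ
vertical leg | 6000.00 | 15.00 | 100.00 | 90000.00 | 600000.00
horizontal leg | 1560.00 | 60.00 | 13.00 | 93600.00 | 20280.00
Σ | 7560.00 |  |  | 183600.00 | 620280.00
x_c = 183600.00 / 7560.00 = 24.29 cm
y_c = 620280.00 / 7560.00 = 82.05 cm

x_c = 24.29 cm, y_c = 82.05 cm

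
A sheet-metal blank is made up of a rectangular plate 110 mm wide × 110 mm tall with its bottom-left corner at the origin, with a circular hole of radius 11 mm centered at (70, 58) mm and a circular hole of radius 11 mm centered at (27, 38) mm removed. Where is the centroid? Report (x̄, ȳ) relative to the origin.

x̄ = 55.44 mm, ȳ = 55.47 mm

Part | A | x̄ᵢ | ȳᵢ | A·x̄ᵢ | A·ȳᵢ
plate | 12100.00 | 55.00 | 55.00 | 665500.00 | 665500.00
hole 1 | -380.13 | 70.00 | 58.00 | -26609.29 | -22047.70
hole 2 | -380.13 | 27.00 | 38.00 | -10263.58 | -14445.04
Σ | 11339.73 |  |  | 628627.13 | 629007.26
x̄ = 628627.13 / 11339.73 = 55.44 mm
ȳ = 629007.26 / 11339.73 = 55.47 mm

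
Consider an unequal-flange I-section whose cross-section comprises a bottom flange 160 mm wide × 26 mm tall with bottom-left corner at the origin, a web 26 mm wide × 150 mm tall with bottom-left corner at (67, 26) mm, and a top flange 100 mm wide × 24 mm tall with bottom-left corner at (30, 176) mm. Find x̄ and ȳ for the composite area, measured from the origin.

bottom flange: A = 160 × 26 = 4160.00, centroid at (80.00, 13.00).
web: A = 26 × 150 = 3900.00, centroid at (80.00, 101.00).
top flange: A = 100 × 24 = 2400.00, centroid at (80.00, 188.00).
ΣA = 10460.00 mm², ΣAx̄ = 836800.00 mm³, ΣAȳ = 899180.00 mm³.
x̄ = 836800.00/10460.00 = 80.00 mm; ȳ = 899180.00/10460.00 = 85.96 mm.

x̄ = 80.00 mm, ȳ = 85.96 mm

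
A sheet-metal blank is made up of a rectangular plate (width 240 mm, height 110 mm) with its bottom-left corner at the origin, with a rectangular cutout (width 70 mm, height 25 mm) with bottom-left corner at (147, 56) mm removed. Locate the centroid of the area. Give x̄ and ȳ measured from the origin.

plate: A = 240 × 110 = 26400.00, centroid at (120.00, 55.00).
hole: A = −(70 × 25) = -1750.00, centroid at (182.00, 68.50).
ΣA = 24650.00 mm², ΣAx̄ = 2849500.00 mm³, ΣAȳ = 1332125.00 mm³.
x̄ = 2849500.00/24650.00 = 115.60 mm; ȳ = 1332125.00/24650.00 = 54.04 mm.

x̄ = 115.60 mm, ȳ = 54.04 mm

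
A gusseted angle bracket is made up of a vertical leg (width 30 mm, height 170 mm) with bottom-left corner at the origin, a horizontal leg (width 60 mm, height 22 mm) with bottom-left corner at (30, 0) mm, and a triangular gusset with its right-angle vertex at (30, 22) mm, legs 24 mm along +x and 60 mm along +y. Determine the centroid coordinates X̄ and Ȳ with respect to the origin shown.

vertical leg: A = 30 × 170 = 5100.00, centroid at (15.00, 85.00).
horizontal leg: A = 60 × 22 = 1320.00, centroid at (60.00, 11.00).
gusset: A = ½·24·60 = 720.00, centroid at (38.00, 42.00).
ΣA = 7140.00 mm²
ΣAX̄ = (5100.00)(15.00) + (1320.00)(60.00) + (720.00)(38.00) = 183060.00 mm³
ΣAȲ = (5100.00)(85.00) + (1320.00)(11.00) + (720.00)(42.00) = 478260.00 mm³
X̄ = 183060.00 / 7140.00 = 25.64 mm
Ȳ = 478260.00 / 7140.00 = 66.98 mm

X̄ = 25.64 mm, Ȳ = 66.98 mm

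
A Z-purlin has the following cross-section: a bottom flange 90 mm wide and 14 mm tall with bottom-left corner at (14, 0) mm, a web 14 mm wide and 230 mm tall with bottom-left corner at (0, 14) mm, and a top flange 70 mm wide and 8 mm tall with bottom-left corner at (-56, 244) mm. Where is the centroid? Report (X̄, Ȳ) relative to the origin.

bottom flange: A = 90 × 14 = 1260.00, centroid at (59.00, 7.00).
web: A = 14 × 230 = 3220.00, centroid at (7.00, 129.00).
top flange: A = 70 × 8 = 560.00, centroid at (-21.00, 248.00).
ΣA = 5040.00 mm², ΣAX̄ = 85120.00 mm³, ΣAȲ = 563080.00 mm³.
X̄ = 85120.00/5040.00 = 16.89 mm; Ȳ = 563080.00/5040.00 = 111.72 mm.

X̄ = 16.89 mm, Ȳ = 111.72 mm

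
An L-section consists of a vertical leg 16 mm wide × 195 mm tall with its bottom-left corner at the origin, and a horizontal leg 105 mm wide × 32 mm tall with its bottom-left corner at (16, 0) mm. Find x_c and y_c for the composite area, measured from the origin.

vertical leg: A = 16 × 195 = 3120.00, centroid at (8.00, 97.50).
horizontal leg: A = 105 × 32 = 3360.00, centroid at (68.50, 16.00).
ΣA = 6480.00 mm²
ΣAx_c = (3120.00)(8.00) + (3360.00)(68.50) = 255120.00 mm³
ΣAy_c = (3120.00)(97.50) + (3360.00)(16.00) = 357960.00 mm³
x_c = 255120.00 / 6480.00 = 39.37 mm
y_c = 357960.00 / 6480.00 = 55.24 mm

x_c = 39.37 mm, y_c = 55.24 mm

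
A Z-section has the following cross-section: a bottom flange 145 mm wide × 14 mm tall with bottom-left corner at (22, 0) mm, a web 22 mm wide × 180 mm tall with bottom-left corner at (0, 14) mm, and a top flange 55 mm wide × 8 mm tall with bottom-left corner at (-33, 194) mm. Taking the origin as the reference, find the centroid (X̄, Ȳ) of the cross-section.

bottom flange: A = 145 × 14 = 2030.00, centroid at (94.50, 7.00).
web: A = 22 × 180 = 3960.00, centroid at (11.00, 104.00).
top flange: A = 55 × 8 = 440.00, centroid at (-5.50, 198.00).
ΣA = 6430.00 mm²
ΣAX̄ = (2030.00)(94.50) + (3960.00)(11.00) + (440.00)(-5.50) = 232975.00 mm³
ΣAȲ = (2030.00)(7.00) + (3960.00)(104.00) + (440.00)(198.00) = 513170.00 mm³
X̄ = 232975.00 / 6430.00 = 36.23 mm
Ȳ = 513170.00 / 6430.00 = 79.81 mm

X̄ = 36.23 mm, Ȳ = 79.81 mm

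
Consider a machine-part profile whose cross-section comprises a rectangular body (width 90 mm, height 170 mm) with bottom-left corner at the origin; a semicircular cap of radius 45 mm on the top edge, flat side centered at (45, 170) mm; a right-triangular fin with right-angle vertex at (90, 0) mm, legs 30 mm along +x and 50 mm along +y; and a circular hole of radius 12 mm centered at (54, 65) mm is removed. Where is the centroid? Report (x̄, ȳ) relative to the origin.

rectangular body: A = 90 × 170 = 15300.00, centroid at (45.00, 85.00).
semicircular top: A = ½π·45² = 3180.86, centroid at (45.00, 189.10).
triangular fin: A = ½·30·50 = 750.00, centroid at (100.00, 16.67).
hole: A = −π·12² = -452.39, centroid at (54.00, 65.00).
ΣA = 18778.47 mm², ΣAx̄ = 882209.79 mm³, ΣAȳ = 1885091.33 mm³.
x̄ = 882209.79/18778.47 = 46.98 mm; ȳ = 1885091.33/18778.47 = 100.39 mm.

x̄ = 46.98 mm, ȳ = 100.39 mm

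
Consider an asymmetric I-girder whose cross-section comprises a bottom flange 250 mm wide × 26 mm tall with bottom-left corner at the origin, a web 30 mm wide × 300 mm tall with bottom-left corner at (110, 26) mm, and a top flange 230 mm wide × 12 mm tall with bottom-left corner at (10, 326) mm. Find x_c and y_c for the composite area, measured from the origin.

x_c = 125.00 mm, y_c = 141.56 mm

bottom flange: A = 250 × 26 = 6500.00, centroid at (125.00, 13.00).
web: A = 30 × 300 = 9000.00, centroid at (125.00, 176.00).
top flange: A = 230 × 12 = 2760.00, centroid at (125.00, 332.00).
ΣA = 18260.00 mm²
ΣAx_c = (6500.00)(125.00) + (9000.00)(125.00) + (2760.00)(125.00) = 2282500.00 mm³
ΣAy_c = (6500.00)(13.00) + (9000.00)(176.00) + (2760.00)(332.00) = 2584820.00 mm³
x_c = 2282500.00 / 18260.00 = 125.00 mm
y_c = 2584820.00 / 18260.00 = 141.56 mm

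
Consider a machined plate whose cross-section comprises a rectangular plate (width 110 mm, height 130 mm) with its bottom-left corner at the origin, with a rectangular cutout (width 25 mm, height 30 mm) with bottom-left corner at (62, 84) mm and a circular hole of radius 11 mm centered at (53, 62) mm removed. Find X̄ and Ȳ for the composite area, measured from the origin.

X̄ = 53.95 mm, Ȳ = 63.15 mm

plate: A = 110 × 130 = 14300.00, centroid at (55.00, 65.00).
hole 1: A = −(25 × 30) = -750.00, centroid at (74.50, 99.00).
hole 2: A = −π·11² = -380.13, centroid at (53.00, 62.00).
ΣA = 13169.87 mm²
ΣAX̄ = (14300.00)(55.00) + (-750.00)(74.50) + (-380.13)(53.00) = 710477.97 mm³
ΣAȲ = (14300.00)(65.00) + (-750.00)(99.00) + (-380.13)(62.00) = 831681.77 mm³
X̄ = 710477.97 / 13169.87 = 53.95 mm
Ȳ = 831681.77 / 13169.87 = 63.15 mm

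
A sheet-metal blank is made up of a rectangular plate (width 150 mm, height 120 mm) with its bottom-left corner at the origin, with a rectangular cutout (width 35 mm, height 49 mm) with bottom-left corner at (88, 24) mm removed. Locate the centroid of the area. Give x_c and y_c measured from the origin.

plate: A = 150 × 120 = 18000.00, centroid at (75.00, 60.00).
hole: A = −(35 × 49) = -1715.00, centroid at (105.50, 48.50).
ΣA = 16285.00 mm², ΣAx_c = 1169067.50 mm³, ΣAy_c = 996822.50 mm³.
x_c = 1169067.50/16285.00 = 71.79 mm; y_c = 996822.50/16285.00 = 61.21 mm.

x_c = 71.79 mm, y_c = 61.21 mm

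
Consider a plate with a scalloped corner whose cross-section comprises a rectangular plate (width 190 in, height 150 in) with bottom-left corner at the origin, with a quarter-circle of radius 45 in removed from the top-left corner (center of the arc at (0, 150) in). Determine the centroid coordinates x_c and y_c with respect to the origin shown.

plate: A = 190 × 150 = 28500.00, centroid at (95.00, 75.00).
removed quarter-circle: A = −¼π·45² = -1590.43, centroid at (19.10, 130.90).
ΣA = 26909.57 in²
ΣAx_c = (28500.00)(95.00) + (-1590.43)(19.10) = 2677125.00 in³
ΣAy_c = (28500.00)(75.00) + (-1590.43)(130.90) = 1929310.31 in³
x_c = 2677125.00 / 26909.57 = 99.49 in
y_c = 1929310.31 / 26909.57 = 71.70 in

x_c = 99.49 in, y_c = 71.70 in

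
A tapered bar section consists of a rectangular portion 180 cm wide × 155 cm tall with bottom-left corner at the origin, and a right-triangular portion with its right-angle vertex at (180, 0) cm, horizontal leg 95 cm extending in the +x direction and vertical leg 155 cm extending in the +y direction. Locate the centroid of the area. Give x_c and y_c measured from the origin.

rectangular portion: A = 180 × 155 = 27900.00, centroid at (90.00, 77.50).
triangular portion: A = ½·95·155 = 7362.50, centroid at (211.67, 51.67).
ΣA = 35262.50 cm², ΣAx_c = 4069395.83 cm³, ΣAy_c = 2542645.83 cm³.
x_c = 4069395.83/35262.50 = 115.40 cm; y_c = 2542645.83/35262.50 = 72.11 cm.

x_c = 115.40 cm, y_c = 72.11 cm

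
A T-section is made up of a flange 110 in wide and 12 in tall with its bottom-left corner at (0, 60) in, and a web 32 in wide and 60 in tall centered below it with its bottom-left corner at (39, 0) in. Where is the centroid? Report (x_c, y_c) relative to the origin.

web: A = 32 × 60 = 1920.00, centroid at (55.00, 30.00).
flange: A = 110 × 12 = 1320.00, centroid at (55.00, 66.00).
ΣA = 3240.00 in², ΣAx_c = 178200.00 in³, ΣAy_c = 144720.00 in³.
x_c = 178200.00/3240.00 = 55.00 in; y_c = 144720.00/3240.00 = 44.67 in.

x_c = 55.00 in, y_c = 44.67 in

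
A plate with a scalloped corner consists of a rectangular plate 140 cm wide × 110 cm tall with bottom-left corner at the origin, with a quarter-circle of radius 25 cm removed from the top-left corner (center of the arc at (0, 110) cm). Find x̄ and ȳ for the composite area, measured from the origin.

Part | A | x̄ᵢ | ȳᵢ | A·x̄ᵢ | A·ȳᵢ
plate | 15400.00 | 70.00 | 55.00 | 1078000.00 | 847000.00
removed quarter-circle | -490.87 | 10.61 | 99.39 | -5208.33 | -48787.79
Σ | 14909.13 |  |  | 1072791.67 | 798212.21
x̄ = 1072791.67 / 14909.13 = 71.96 cm
ȳ = 798212.21 / 14909.13 = 53.54 cm

x̄ = 71.96 cm, ȳ = 53.54 cm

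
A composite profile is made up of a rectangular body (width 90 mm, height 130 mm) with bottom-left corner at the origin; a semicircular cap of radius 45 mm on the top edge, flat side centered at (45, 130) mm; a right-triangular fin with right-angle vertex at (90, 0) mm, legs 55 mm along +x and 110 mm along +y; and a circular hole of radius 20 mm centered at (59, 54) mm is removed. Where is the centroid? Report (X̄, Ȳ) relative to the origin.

Part | A | x̄ᵢ | ȳᵢ | A·x̄ᵢ | A·ȳᵢ
rectangular body | 11700.00 | 45.00 | 65.00 | 526500.00 | 760500.00
semicircular top | 3180.86 | 45.00 | 149.10 | 143138.82 | 474262.13
triangular fin | 3025.00 | 108.33 | 36.67 | 327708.33 | 110916.67
hole | -1256.64 | 59.00 | 54.00 | -74141.59 | -67858.40
Σ | 16649.23 |  |  | 923205.56 | 1277820.40
X̄ = 923205.56 / 16649.23 = 55.45 mm
Ȳ = 1277820.40 / 16649.23 = 76.75 mm

X̄ = 55.45 mm, Ȳ = 76.75 mm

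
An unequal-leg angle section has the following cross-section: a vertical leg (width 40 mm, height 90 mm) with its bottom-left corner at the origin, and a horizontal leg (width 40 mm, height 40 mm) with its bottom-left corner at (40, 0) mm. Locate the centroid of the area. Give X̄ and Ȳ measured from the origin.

X̄ = 32.31 mm, Ȳ = 37.31 mm

Part | A | x̄ᵢ | ȳᵢ | A·x̄ᵢ | A·ȳᵢ
vertical leg | 3600.00 | 20.00 | 45.00 | 72000.00 | 162000.00
horizontal leg | 1600.00 | 60.00 | 20.00 | 96000.00 | 32000.00
Σ | 5200.00 |  |  | 168000.00 | 194000.00
X̄ = 168000.00 / 5200.00 = 32.31 mm
Ȳ = 194000.00 / 5200.00 = 37.31 mm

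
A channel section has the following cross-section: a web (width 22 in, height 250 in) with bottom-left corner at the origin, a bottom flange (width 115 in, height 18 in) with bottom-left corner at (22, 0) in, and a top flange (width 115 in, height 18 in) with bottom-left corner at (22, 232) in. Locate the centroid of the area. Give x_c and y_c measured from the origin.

web: A = 22 × 250 = 5500.00, centroid at (11.00, 125.00).
bottom flange: A = 115 × 18 = 2070.00, centroid at (79.50, 9.00).
top flange: A = 115 × 18 = 2070.00, centroid at (79.50, 241.00).
ΣA = 9640.00 in², ΣAx_c = 389630.00 in³, ΣAy_c = 1205000.00 in³.
x_c = 389630.00/9640.00 = 40.42 in; y_c = 1205000.00/9640.00 = 125.00 in.

x_c = 40.42 in, y_c = 125.00 in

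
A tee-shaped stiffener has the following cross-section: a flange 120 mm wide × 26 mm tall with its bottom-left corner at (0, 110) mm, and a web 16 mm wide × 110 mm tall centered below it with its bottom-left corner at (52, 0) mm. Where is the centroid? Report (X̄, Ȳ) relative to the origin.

web: A = 16 × 110 = 1760.00, centroid at (60.00, 55.00).
flange: A = 120 × 26 = 3120.00, centroid at (60.00, 123.00).
ΣA = 4880.00 mm²
ΣAX̄ = (1760.00)(60.00) + (3120.00)(60.00) = 292800.00 mm³
ΣAȲ = (1760.00)(55.00) + (3120.00)(123.00) = 480560.00 mm³
X̄ = 292800.00 / 4880.00 = 60.00 mm
Ȳ = 480560.00 / 4880.00 = 98.48 mm

X̄ = 60.00 mm, Ȳ = 98.48 mm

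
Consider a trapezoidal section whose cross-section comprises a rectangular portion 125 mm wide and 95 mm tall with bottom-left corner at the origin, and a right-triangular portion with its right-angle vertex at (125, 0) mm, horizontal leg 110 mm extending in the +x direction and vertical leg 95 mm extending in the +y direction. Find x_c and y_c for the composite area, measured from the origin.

x_c = 92.80 mm, y_c = 42.66 mm

Part | A | x̄ᵢ | ȳᵢ | A·x̄ᵢ | A·ȳᵢ
rectangular portion | 11875.00 | 62.50 | 47.50 | 742187.50 | 564062.50
triangular portion | 5225.00 | 161.67 | 31.67 | 844708.33 | 165458.33
Σ | 17100.00 |  |  | 1586895.83 | 729520.83
x_c = 1586895.83 / 17100.00 = 92.80 mm
y_c = 729520.83 / 17100.00 = 42.66 mm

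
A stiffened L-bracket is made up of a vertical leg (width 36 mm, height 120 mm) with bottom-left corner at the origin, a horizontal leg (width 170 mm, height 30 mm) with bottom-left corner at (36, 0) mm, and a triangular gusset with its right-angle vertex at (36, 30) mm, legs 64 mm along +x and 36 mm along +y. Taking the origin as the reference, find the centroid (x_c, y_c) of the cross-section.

x_c = 71.97 mm, y_c = 36.33 mm

vertical leg: A = 36 × 120 = 4320.00, centroid at (18.00, 60.00).
horizontal leg: A = 170 × 30 = 5100.00, centroid at (121.00, 15.00).
gusset: A = ½·64·36 = 1152.00, centroid at (57.33, 42.00).
ΣA = 10572.00 mm², ΣAx_c = 760908.00 mm³, ΣAy_c = 384084.00 mm³.
x_c = 760908.00/10572.00 = 71.97 mm; y_c = 384084.00/10572.00 = 36.33 mm.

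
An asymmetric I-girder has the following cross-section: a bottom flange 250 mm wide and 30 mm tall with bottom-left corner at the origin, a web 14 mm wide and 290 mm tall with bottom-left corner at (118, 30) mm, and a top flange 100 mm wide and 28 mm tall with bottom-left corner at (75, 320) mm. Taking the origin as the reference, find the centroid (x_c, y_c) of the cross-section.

x_c = 125.00 mm, y_c = 122.44 mm

bottom flange: A = 250 × 30 = 7500.00, centroid at (125.00, 15.00).
web: A = 14 × 290 = 4060.00, centroid at (125.00, 175.00).
top flange: A = 100 × 28 = 2800.00, centroid at (125.00, 334.00).
ΣA = 14360.00 mm²
ΣAx_c = (7500.00)(125.00) + (4060.00)(125.00) + (2800.00)(125.00) = 1795000.00 mm³
ΣAy_c = (7500.00)(15.00) + (4060.00)(175.00) + (2800.00)(334.00) = 1758200.00 mm³
x_c = 1795000.00 / 14360.00 = 125.00 mm
y_c = 1758200.00 / 14360.00 = 122.44 mm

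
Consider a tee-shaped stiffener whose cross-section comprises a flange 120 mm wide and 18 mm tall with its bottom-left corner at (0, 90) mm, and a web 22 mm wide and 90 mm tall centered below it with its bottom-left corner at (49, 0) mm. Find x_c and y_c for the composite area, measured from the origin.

web: A = 22 × 90 = 1980.00, centroid at (60.00, 45.00).
flange: A = 120 × 18 = 2160.00, centroid at (60.00, 99.00).
ΣA = 4140.00 mm², ΣAx_c = 248400.00 mm³, ΣAy_c = 302940.00 mm³.
x_c = 248400.00/4140.00 = 60.00 mm; y_c = 302940.00/4140.00 = 73.17 mm.

x_c = 60.00 mm, y_c = 73.17 mm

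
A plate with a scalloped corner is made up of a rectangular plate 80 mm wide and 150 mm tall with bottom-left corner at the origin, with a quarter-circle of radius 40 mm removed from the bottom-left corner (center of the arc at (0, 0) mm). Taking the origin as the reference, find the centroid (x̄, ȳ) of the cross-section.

x̄ = 42.69 mm, ȳ = 81.79 mm

plate: A = 80 × 150 = 12000.00, centroid at (40.00, 75.00).
removed quarter-circle: A = −¼π·40² = -1256.64, centroid at (16.98, 16.98).
ΣA = 10743.36 mm²
ΣAx̄ = (12000.00)(40.00) + (-1256.64)(16.98) = 458666.67 mm³
ΣAȳ = (12000.00)(75.00) + (-1256.64)(16.98) = 878666.67 mm³
x̄ = 458666.67 / 10743.36 = 42.69 mm
ȳ = 878666.67 / 10743.36 = 81.79 mm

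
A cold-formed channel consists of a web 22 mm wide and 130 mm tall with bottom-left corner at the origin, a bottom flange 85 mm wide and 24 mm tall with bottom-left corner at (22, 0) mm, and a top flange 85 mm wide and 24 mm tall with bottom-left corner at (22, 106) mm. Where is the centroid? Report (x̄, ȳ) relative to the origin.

x̄ = 42.45 mm, ȳ = 65.00 mm

web: A = 22 × 130 = 2860.00, centroid at (11.00, 65.00).
bottom flange: A = 85 × 24 = 2040.00, centroid at (64.50, 12.00).
top flange: A = 85 × 24 = 2040.00, centroid at (64.50, 118.00).
ΣA = 6940.00 mm², ΣAx̄ = 294620.00 mm³, ΣAȳ = 451100.00 mm³.
x̄ = 294620.00/6940.00 = 42.45 mm; ȳ = 451100.00/6940.00 = 65.00 mm.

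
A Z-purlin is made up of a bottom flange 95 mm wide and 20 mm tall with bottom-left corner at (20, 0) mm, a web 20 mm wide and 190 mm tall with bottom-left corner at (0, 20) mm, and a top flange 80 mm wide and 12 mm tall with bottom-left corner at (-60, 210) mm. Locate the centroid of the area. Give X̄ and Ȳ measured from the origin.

X̄ = 22.08 mm, Ȳ = 99.60 mm

bottom flange: A = 95 × 20 = 1900.00, centroid at (67.50, 10.00).
web: A = 20 × 190 = 3800.00, centroid at (10.00, 115.00).
top flange: A = 80 × 12 = 960.00, centroid at (-20.00, 216.00).
ΣA = 6660.00 mm², ΣAX̄ = 147050.00 mm³, ΣAȲ = 663360.00 mm³.
X̄ = 147050.00/6660.00 = 22.08 mm; Ȳ = 663360.00/6660.00 = 99.60 mm.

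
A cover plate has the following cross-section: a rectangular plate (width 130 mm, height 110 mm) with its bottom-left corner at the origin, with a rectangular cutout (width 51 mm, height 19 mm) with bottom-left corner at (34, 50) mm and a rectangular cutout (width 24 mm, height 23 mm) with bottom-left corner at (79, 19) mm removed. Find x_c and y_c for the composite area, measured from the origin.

Part | A | x̄ᵢ | ȳᵢ | A·x̄ᵢ | A·ȳᵢ
plate | 14300.00 | 65.00 | 55.00 | 929500.00 | 786500.00
hole 1 | -969.00 | 59.50 | 59.50 | -57655.50 | -57655.50
hole 2 | -552.00 | 91.00 | 30.50 | -50232.00 | -16836.00
Σ | 12779.00 |  |  | 821612.50 | 712008.50
x_c = 821612.50 / 12779.00 = 64.29 mm
y_c = 712008.50 / 12779.00 = 55.72 mm

x_c = 64.29 mm, y_c = 55.72 mm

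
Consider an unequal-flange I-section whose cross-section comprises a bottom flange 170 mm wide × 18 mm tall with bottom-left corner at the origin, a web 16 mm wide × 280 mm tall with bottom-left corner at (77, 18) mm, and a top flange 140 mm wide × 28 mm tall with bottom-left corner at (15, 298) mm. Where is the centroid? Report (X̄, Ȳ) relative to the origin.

Part | A | x̄ᵢ | ȳᵢ | A·x̄ᵢ | A·ȳᵢ
bottom flange | 3060.00 | 85.00 | 9.00 | 260100.00 | 27540.00
web | 4480.00 | 85.00 | 158.00 | 380800.00 | 707840.00
top flange | 3920.00 | 85.00 | 312.00 | 333200.00 | 1223040.00
Σ | 11460.00 |  |  | 974100.00 | 1958420.00
X̄ = 974100.00 / 11460.00 = 85.00 mm
Ȳ = 1958420.00 / 11460.00 = 170.89 mm

X̄ = 85.00 mm, Ȳ = 170.89 mm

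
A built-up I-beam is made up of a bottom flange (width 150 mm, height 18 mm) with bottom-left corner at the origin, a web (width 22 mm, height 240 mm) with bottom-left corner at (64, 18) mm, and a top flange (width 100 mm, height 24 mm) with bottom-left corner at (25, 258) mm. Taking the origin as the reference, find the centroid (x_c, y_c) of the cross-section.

bottom flange: A = 150 × 18 = 2700.00, centroid at (75.00, 9.00).
web: A = 22 × 240 = 5280.00, centroid at (75.00, 138.00).
top flange: A = 100 × 24 = 2400.00, centroid at (75.00, 270.00).
ΣA = 10380.00 mm², ΣAx_c = 778500.00 mm³, ΣAy_c = 1400940.00 mm³.
x_c = 778500.00/10380.00 = 75.00 mm; y_c = 1400940.00/10380.00 = 134.97 mm.

x_c = 75.00 mm, y_c = 134.97 mm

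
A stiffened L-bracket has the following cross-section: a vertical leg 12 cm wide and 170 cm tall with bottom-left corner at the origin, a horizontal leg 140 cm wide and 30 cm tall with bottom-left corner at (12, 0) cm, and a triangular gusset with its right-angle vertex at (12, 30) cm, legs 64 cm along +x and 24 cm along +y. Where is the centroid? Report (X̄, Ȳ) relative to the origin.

Part | A | x̄ᵢ | ȳᵢ | A·x̄ᵢ | A·ȳᵢ
vertical leg | 2040.00 | 6.00 | 85.00 | 12240.00 | 173400.00
horizontal leg | 4200.00 | 82.00 | 15.00 | 344400.00 | 63000.00
gusset | 768.00 | 33.33 | 38.00 | 25600.00 | 29184.00
Σ | 7008.00 |  |  | 382240.00 | 265584.00
X̄ = 382240.00 / 7008.00 = 54.54 cm
Ȳ = 265584.00 / 7008.00 = 37.90 cm

X̄ = 54.54 cm, Ȳ = 37.90 cm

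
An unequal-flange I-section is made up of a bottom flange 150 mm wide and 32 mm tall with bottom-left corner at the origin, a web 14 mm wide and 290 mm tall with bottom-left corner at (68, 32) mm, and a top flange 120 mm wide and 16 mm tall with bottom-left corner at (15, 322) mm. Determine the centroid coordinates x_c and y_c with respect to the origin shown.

x_c = 75.00 mm, y_c = 132.56 mm

bottom flange: A = 150 × 32 = 4800.00, centroid at (75.00, 16.00).
web: A = 14 × 290 = 4060.00, centroid at (75.00, 177.00).
top flange: A = 120 × 16 = 1920.00, centroid at (75.00, 330.00).
ΣA = 10780.00 mm², ΣAx_c = 808500.00 mm³, ΣAy_c = 1429020.00 mm³.
x_c = 808500.00/10780.00 = 75.00 mm; y_c = 1429020.00/10780.00 = 132.56 mm.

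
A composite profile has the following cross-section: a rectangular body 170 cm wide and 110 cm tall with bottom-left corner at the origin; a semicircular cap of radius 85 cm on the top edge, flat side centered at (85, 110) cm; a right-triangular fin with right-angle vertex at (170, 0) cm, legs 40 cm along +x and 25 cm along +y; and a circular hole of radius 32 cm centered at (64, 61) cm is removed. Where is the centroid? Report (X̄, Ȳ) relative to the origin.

X̄ = 89.27 cm, Ȳ = 91.26 cm

Part | A | x̄ᵢ | ȳᵢ | A·x̄ᵢ | A·ȳᵢ
rectangular body | 18700.00 | 85.00 | 55.00 | 1589500.00 | 1028500.00
semicircular top | 11349.00 | 85.00 | 146.08 | 964665.29 | 1657807.05
triangular fin | 500.00 | 183.33 | 8.33 | 91666.67 | 4166.67
hole | -3216.99 | 64.00 | 61.00 | -205887.42 | -196236.44
Σ | 27332.01 |  |  | 2439944.54 | 2494237.27
X̄ = 2439944.54 / 27332.01 = 89.27 cm
Ȳ = 2494237.27 / 27332.01 = 91.26 cm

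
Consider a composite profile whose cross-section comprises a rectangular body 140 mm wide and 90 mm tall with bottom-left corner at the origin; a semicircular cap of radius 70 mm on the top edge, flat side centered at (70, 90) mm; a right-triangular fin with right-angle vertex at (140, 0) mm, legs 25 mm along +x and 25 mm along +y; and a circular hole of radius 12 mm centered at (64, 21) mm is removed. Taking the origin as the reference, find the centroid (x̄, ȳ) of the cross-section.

x̄ = 71.35 mm, ȳ = 73.50 mm

rectangular body: A = 140 × 90 = 12600.00, centroid at (70.00, 45.00).
semicircular top: A = ½π·70² = 7696.90, centroid at (70.00, 119.71).
triangular fin: A = ½·25·25 = 312.50, centroid at (148.33, 8.33).
hole: A = −π·12² = -452.39, centroid at (64.00, 21.00).
ΣA = 20157.01 mm²
ΣAx̄ = (12600.00)(70.00) + (7696.90)(70.00) + (312.50)(148.33) + (-452.39)(64.00) = 1438184.39 mm³
ΣAȳ = (12600.00)(45.00) + (7696.90)(119.71) + (312.50)(8.33) + (-452.39)(21.00) = 1481491.84 mm³
x̄ = 1438184.39 / 20157.01 = 71.35 mm
ȳ = 1481491.84 / 20157.01 = 73.50 mm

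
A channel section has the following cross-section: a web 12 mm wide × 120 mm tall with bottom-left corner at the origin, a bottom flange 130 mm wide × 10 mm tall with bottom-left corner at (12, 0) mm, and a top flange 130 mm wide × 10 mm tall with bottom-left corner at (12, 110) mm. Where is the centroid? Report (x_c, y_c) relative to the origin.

x_c = 51.69 mm, y_c = 60.00 mm

web: A = 12 × 120 = 1440.00, centroid at (6.00, 60.00).
bottom flange: A = 130 × 10 = 1300.00, centroid at (77.00, 5.00).
top flange: A = 130 × 10 = 1300.00, centroid at (77.00, 115.00).
ΣA = 4040.00 mm², ΣAx_c = 208840.00 mm³, ΣAy_c = 242400.00 mm³.
x_c = 208840.00/4040.00 = 51.69 mm; y_c = 242400.00/4040.00 = 60.00 mm.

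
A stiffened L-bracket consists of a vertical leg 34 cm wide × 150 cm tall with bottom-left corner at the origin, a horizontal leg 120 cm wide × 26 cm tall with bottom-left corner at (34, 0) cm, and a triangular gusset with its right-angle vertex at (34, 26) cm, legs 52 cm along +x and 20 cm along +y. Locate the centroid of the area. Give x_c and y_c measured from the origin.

x_c = 46.53 cm, y_c = 50.35 cm

vertical leg: A = 34 × 150 = 5100.00, centroid at (17.00, 75.00).
horizontal leg: A = 120 × 26 = 3120.00, centroid at (94.00, 13.00).
gusset: A = ½·52·20 = 520.00, centroid at (51.33, 32.67).
ΣA = 8740.00 cm²
ΣAx_c = (5100.00)(17.00) + (3120.00)(94.00) + (520.00)(51.33) = 406673.33 cm³
ΣAy_c = (5100.00)(75.00) + (3120.00)(13.00) + (520.00)(32.67) = 440046.67 cm³
x_c = 406673.33 / 8740.00 = 46.53 cm
y_c = 440046.67 / 8740.00 = 50.35 cm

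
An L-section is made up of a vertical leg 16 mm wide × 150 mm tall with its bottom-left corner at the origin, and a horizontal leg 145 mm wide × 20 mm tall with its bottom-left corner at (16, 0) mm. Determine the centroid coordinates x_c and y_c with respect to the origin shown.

x_c = 52.05 mm, y_c = 39.43 mm

vertical leg: A = 16 × 150 = 2400.00, centroid at (8.00, 75.00).
horizontal leg: A = 145 × 20 = 2900.00, centroid at (88.50, 10.00).
ΣA = 5300.00 mm², ΣAx_c = 275850.00 mm³, ΣAy_c = 209000.00 mm³.
x_c = 275850.00/5300.00 = 52.05 mm; y_c = 209000.00/5300.00 = 39.43 mm.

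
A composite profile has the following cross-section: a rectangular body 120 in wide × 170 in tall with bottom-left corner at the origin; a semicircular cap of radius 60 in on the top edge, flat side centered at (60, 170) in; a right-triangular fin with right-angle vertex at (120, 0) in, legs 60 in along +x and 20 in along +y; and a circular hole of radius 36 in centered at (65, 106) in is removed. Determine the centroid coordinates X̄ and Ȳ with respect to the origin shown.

X̄ = 61.22 in, Ȳ = 106.79 in

rectangular body: A = 120 × 170 = 20400.00, centroid at (60.00, 85.00).
semicircular top: A = ½π·60² = 5654.87, centroid at (60.00, 195.46).
triangular fin: A = ½·60·20 = 600.00, centroid at (140.00, 6.67).
hole: A = −π·36² = -4071.50, centroid at (65.00, 106.00).
ΣA = 22583.36 in²
ΣAX̄ = (20400.00)(60.00) + (5654.87)(60.00) + (600.00)(140.00) + (-4071.50)(65.00) = 1382644.24 in³
ΣAȲ = (20400.00)(85.00) + (5654.87)(195.46) + (600.00)(6.67) + (-4071.50)(106.00) = 2411747.92 in³
X̄ = 1382644.24 / 22583.36 = 61.22 in
Ȳ = 2411747.92 / 22583.36 = 106.79 in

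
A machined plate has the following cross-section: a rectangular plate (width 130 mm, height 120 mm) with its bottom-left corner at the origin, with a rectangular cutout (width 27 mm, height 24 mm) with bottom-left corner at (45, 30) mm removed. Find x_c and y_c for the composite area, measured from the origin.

x_c = 65.28 mm, y_c = 60.78 mm

Part | A | x̄ᵢ | ȳᵢ | A·x̄ᵢ | A·ȳᵢ
plate | 15600.00 | 65.00 | 60.00 | 1014000.00 | 936000.00
hole | -648.00 | 58.50 | 42.00 | -37908.00 | -27216.00
Σ | 14952.00 |  |  | 976092.00 | 908784.00
x_c = 976092.00 / 14952.00 = 65.28 mm
y_c = 908784.00 / 14952.00 = 60.78 mm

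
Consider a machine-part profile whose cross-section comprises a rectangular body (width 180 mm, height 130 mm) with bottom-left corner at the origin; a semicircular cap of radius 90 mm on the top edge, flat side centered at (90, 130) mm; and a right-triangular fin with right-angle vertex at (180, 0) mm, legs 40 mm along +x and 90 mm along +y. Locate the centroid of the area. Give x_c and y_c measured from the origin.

x_c = 94.90 mm, y_c = 97.96 mm

rectangular body: A = 180 × 130 = 23400.00, centroid at (90.00, 65.00).
semicircular top: A = ½π·90² = 12723.45, centroid at (90.00, 168.20).
triangular fin: A = ½·40·90 = 1800.00, centroid at (193.33, 30.00).
ΣA = 37923.45 mm²
ΣAx_c = (23400.00)(90.00) + (12723.45)(90.00) + (1800.00)(193.33) = 3599110.52 mm³
ΣAy_c = (23400.00)(65.00) + (12723.45)(168.20) + (1800.00)(30.00) = 3715048.53 mm³
x_c = 3599110.52 / 37923.45 = 94.90 mm
y_c = 3715048.53 / 37923.45 = 97.96 mm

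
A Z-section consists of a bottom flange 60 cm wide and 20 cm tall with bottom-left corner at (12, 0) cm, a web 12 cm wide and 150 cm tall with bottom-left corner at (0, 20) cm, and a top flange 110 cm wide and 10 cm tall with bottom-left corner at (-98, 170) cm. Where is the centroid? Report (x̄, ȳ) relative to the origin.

x̄ = 3.39 cm, ȳ = 91.59 cm

Part | A | x̄ᵢ | ȳᵢ | A·x̄ᵢ | A·ȳᵢ
bottom flange | 1200.00 | 42.00 | 10.00 | 50400.00 | 12000.00
web | 1800.00 | 6.00 | 95.00 | 10800.00 | 171000.00
top flange | 1100.00 | -43.00 | 175.00 | -47300.00 | 192500.00
Σ | 4100.00 |  |  | 13900.00 | 375500.00
x̄ = 13900.00 / 4100.00 = 3.39 cm
ȳ = 375500.00 / 4100.00 = 91.59 cm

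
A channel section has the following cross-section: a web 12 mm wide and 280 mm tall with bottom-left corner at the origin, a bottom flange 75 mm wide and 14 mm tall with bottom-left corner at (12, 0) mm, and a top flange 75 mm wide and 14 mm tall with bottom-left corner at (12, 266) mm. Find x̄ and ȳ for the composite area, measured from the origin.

x̄ = 22.73 mm, ȳ = 140.00 mm

Part | A | x̄ᵢ | ȳᵢ | A·x̄ᵢ | A·ȳᵢ
web | 3360.00 | 6.00 | 140.00 | 20160.00 | 470400.00
bottom flange | 1050.00 | 49.50 | 7.00 | 51975.00 | 7350.00
top flange | 1050.00 | 49.50 | 273.00 | 51975.00 | 286650.00
Σ | 5460.00 |  |  | 124110.00 | 764400.00
x̄ = 124110.00 / 5460.00 = 22.73 mm
ȳ = 764400.00 / 5460.00 = 140.00 mm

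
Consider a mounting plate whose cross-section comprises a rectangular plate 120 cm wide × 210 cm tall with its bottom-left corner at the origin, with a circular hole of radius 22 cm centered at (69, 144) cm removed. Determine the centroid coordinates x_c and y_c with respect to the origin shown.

plate: A = 120 × 210 = 25200.00, centroid at (60.00, 105.00).
hole: A = −π·22² = -1520.53, centroid at (69.00, 144.00).
ΣA = 23679.47 cm², ΣAx_c = 1407083.37 cm³, ΣAy_c = 2427043.56 cm³.
x_c = 1407083.37/23679.47 = 59.42 cm; y_c = 2427043.56/23679.47 = 102.50 cm.

x_c = 59.42 cm, y_c = 102.50 cm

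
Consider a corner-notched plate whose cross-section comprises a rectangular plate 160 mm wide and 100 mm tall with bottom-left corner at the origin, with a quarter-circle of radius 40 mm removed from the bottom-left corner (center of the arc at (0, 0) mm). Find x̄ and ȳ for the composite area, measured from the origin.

x̄ = 85.37 mm, ȳ = 52.81 mm

Part | A | x̄ᵢ | ȳᵢ | A·x̄ᵢ | A·ȳᵢ
plate | 16000.00 | 80.00 | 50.00 | 1280000.00 | 800000.00
removed quarter-circle | -1256.64 | 16.98 | 16.98 | -21333.33 | -21333.33
Σ | 14743.36 |  |  | 1258666.67 | 778666.67
x̄ = 1258666.67 / 14743.36 = 85.37 mm
ȳ = 778666.67 / 14743.36 = 52.81 mm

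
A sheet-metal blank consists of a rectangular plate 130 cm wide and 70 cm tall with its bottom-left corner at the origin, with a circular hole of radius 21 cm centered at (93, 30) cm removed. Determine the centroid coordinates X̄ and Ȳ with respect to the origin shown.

X̄ = 59.97 cm, Ȳ = 35.90 cm

plate: A = 130 × 70 = 9100.00, centroid at (65.00, 35.00).
hole: A = −π·21² = -1385.44, centroid at (93.00, 30.00).
ΣA = 7714.56 cm², ΣAX̄ = 462653.86 cm³, ΣAȲ = 276936.73 cm³.
X̄ = 462653.86/7714.56 = 59.97 cm; Ȳ = 276936.73/7714.56 = 35.90 cm.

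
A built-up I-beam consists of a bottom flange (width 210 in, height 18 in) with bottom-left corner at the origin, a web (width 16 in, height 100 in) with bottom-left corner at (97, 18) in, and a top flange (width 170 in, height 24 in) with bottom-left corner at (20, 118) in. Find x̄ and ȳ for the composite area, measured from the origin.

x̄ = 105.00 in, ȳ = 71.16 in

bottom flange: A = 210 × 18 = 3780.00, centroid at (105.00, 9.00).
web: A = 16 × 100 = 1600.00, centroid at (105.00, 68.00).
top flange: A = 170 × 24 = 4080.00, centroid at (105.00, 130.00).
ΣA = 9460.00 in², ΣAx̄ = 993300.00 in³, ΣAȳ = 673220.00 in³.
x̄ = 993300.00/9460.00 = 105.00 in; ȳ = 673220.00/9460.00 = 71.16 in.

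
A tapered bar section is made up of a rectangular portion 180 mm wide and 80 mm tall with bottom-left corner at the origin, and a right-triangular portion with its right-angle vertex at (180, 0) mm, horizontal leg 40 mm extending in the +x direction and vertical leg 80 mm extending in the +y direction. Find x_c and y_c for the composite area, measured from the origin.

x_c = 100.33 mm, y_c = 38.67 mm

rectangular portion: A = 180 × 80 = 14400.00, centroid at (90.00, 40.00).
triangular portion: A = ½·40·80 = 1600.00, centroid at (193.33, 26.67).
ΣA = 16000.00 mm², ΣAx_c = 1605333.33 mm³, ΣAy_c = 618666.67 mm³.
x_c = 1605333.33/16000.00 = 100.33 mm; y_c = 618666.67/16000.00 = 38.67 mm.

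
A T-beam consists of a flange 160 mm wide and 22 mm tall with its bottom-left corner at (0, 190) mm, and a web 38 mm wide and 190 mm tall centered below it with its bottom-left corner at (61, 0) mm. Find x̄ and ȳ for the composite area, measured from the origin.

Part | A | x̄ᵢ | ȳᵢ | A·x̄ᵢ | A·ȳᵢ
web | 7220.00 | 80.00 | 95.00 | 577600.00 | 685900.00
flange | 3520.00 | 80.00 | 201.00 | 281600.00 | 707520.00
Σ | 10740.00 |  |  | 859200.00 | 1393420.00
x̄ = 859200.00 / 10740.00 = 80.00 mm
ȳ = 1393420.00 / 10740.00 = 129.74 mm

x̄ = 80.00 mm, ȳ = 129.74 mm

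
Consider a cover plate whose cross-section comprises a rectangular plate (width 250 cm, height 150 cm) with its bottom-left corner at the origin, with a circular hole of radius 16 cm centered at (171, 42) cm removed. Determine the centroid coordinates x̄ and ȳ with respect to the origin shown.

x̄ = 123.99 cm, ȳ = 75.72 cm

plate: A = 250 × 150 = 37500.00, centroid at (125.00, 75.00).
hole: A = −π·16² = -804.25, centroid at (171.00, 42.00).
ΣA = 36695.75 cm²
ΣAx̄ = (37500.00)(125.00) + (-804.25)(171.00) = 4549973.64 cm³
ΣAȳ = (37500.00)(75.00) + (-804.25)(42.00) = 2778721.60 cm³
x̄ = 4549973.64 / 36695.75 = 123.99 cm
ȳ = 2778721.60 / 36695.75 = 75.72 cm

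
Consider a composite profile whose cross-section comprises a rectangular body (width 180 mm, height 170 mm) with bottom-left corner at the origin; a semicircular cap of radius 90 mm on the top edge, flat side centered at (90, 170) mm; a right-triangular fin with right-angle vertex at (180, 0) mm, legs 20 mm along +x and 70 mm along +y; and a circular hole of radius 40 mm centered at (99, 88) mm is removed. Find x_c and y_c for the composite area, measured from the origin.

rectangular body: A = 180 × 170 = 30600.00, centroid at (90.00, 85.00).
semicircular top: A = ½π·90² = 12723.45, centroid at (90.00, 208.20).
triangular fin: A = ½·20·70 = 700.00, centroid at (186.67, 23.33).
hole: A = −π·40² = -5026.55, centroid at (99.00, 88.00).
ΣA = 38996.90 mm²
ΣAx_c = (30600.00)(90.00) + (12723.45)(90.00) + (700.00)(186.67) + (-5026.55)(99.00) = 3532148.91 mm³
ΣAy_c = (30600.00)(85.00) + (12723.45)(208.20) + (700.00)(23.33) + (-5026.55)(88.00) = 4823983.63 mm³
x_c = 3532148.91 / 38996.90 = 90.58 mm
y_c = 4823983.63 / 38996.90 = 123.70 mm

x_c = 90.58 mm, y_c = 123.70 mm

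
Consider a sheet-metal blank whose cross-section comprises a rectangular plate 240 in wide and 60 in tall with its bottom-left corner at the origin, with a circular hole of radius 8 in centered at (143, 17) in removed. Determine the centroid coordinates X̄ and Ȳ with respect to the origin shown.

Part | A | x̄ᵢ | ȳᵢ | A·x̄ᵢ | A·ȳᵢ
plate | 14400.00 | 120.00 | 30.00 | 1728000.00 | 432000.00
hole | -201.06 | 143.00 | 17.00 | -28751.86 | -3418.05
Σ | 14198.94 |  |  | 1699248.14 | 428581.95
X̄ = 1699248.14 / 14198.94 = 119.67 in
Ȳ = 428581.95 / 14198.94 = 30.18 in

X̄ = 119.67 in, Ȳ = 30.18 in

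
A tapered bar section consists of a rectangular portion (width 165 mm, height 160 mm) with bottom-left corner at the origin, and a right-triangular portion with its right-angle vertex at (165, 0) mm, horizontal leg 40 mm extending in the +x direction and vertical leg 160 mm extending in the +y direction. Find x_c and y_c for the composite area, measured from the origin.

rectangular portion: A = 165 × 160 = 26400.00, centroid at (82.50, 80.00).
triangular portion: A = ½·40·160 = 3200.00, centroid at (178.33, 53.33).
ΣA = 29600.00 mm²
ΣAx_c = (26400.00)(82.50) + (3200.00)(178.33) = 2748666.67 mm³
ΣAy_c = (26400.00)(80.00) + (3200.00)(53.33) = 2282666.67 mm³
x_c = 2748666.67 / 29600.00 = 92.86 mm
y_c = 2282666.67 / 29600.00 = 77.12 mm

x_c = 92.86 mm, y_c = 77.12 mm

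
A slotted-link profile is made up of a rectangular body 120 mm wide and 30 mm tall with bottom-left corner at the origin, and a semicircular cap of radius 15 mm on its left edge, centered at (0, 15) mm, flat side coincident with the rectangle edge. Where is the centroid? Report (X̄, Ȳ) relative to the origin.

rectangular body: A = 120 × 30 = 3600.00, centroid at (60.00, 15.00).
semicircular end: A = ½π·15² = 353.43, centroid at (-6.37, 15.00).
ΣA = 3953.43 mm²
ΣAX̄ = (3600.00)(60.00) + (353.43)(-6.37) = 213750.00 mm³
ΣAȲ = (3600.00)(15.00) + (353.43)(15.00) = 59301.44 mm³
X̄ = 213750.00 / 3953.43 = 54.07 mm
Ȳ = 59301.44 / 3953.43 = 15.00 mm

X̄ = 54.07 mm, Ȳ = 15.00 mm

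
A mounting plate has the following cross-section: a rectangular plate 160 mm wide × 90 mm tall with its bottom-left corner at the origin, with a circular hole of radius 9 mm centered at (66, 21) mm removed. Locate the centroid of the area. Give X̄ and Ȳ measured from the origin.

X̄ = 80.25 mm, Ȳ = 45.43 mm

Part | A | x̄ᵢ | ȳᵢ | A·x̄ᵢ | A·ȳᵢ
plate | 14400.00 | 80.00 | 45.00 | 1152000.00 | 648000.00
hole | -254.47 | 66.00 | 21.00 | -16794.95 | -5343.85
Σ | 14145.53 |  |  | 1135205.05 | 642656.15
X̄ = 1135205.05 / 14145.53 = 80.25 mm
Ȳ = 642656.15 / 14145.53 = 45.43 mm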